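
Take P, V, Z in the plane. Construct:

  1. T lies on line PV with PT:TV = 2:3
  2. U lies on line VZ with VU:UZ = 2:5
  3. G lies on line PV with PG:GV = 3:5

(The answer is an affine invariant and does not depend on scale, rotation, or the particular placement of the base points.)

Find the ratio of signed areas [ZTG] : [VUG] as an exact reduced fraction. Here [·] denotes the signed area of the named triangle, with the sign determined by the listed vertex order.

Set P = (0, 0), V = (1, 0), Z = (0, 1); any affine frame gives the same invariant.
1. T lies on line PV with PT:TV = 2:3 ⇒ T = (2/5, 0)
2. U lies on line VZ with VU:UZ = 2:5 ⇒ U = (5/7, 2/7)
3. G lies on line PV with PG:GV = 3:5 ⇒ G = (3/8, 0)
2·[ZTG] = -1/40, 2·[VUG] = 5/28
[ZTG]:[VUG] = -1/40:5/28 = -7/50

[ZTG]:[VUG] = -7/50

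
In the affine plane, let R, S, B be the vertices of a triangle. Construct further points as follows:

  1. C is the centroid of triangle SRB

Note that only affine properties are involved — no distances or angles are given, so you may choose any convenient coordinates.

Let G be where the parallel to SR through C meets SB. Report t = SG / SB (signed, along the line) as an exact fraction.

Assign R = (0, 0), S = (1, 0), B = (0, 1) — the answer is frame-independent, so this choice is without loss of generality.
1. C is the centroid of triangle SRB ⇒ C = (1/3, 1/3)
through C parallel to SR: direction (-1, 0); meets SB at G = (2/3, 1/3)
G = S + t·(B−S) with t = 1/3

t = 1/3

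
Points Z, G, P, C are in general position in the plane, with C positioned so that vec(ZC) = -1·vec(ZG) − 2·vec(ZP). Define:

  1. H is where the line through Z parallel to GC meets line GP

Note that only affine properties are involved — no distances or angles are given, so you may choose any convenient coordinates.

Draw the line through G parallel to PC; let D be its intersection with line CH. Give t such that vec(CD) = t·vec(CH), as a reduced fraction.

t = 2

Set Z = (0, 0), G = (1, 0), P = (0, 1), C = (-1, -2); any affine frame gives the same invariant.
1. H is where the line through Z parallel to GC meets line GP ⇒ H = (1/2, 1/2)
through G parallel to PC: direction (-1, -3); meets CH at D = (2, 3)
D = C + t·(H−C) with t = 2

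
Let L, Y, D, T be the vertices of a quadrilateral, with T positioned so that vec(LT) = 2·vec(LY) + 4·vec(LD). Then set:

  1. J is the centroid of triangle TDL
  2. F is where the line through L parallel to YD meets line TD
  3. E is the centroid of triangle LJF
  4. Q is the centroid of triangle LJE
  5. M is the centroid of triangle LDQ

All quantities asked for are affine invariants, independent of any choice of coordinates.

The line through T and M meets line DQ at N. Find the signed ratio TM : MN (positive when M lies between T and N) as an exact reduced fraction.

Work in coordinates with L = (0, 0), Y = (1, 0), D = (0, 1), T = (2, 4).
1. J is the centroid of triangle TDL ⇒ J = (2/3, 5/3)
2. F is where the line through L parallel to YD meets line TD ⇒ F = (-2/5, 2/5)
3. E is the centroid of triangle LJF ⇒ E = (4/45, 31/45)
4. Q is the centroid of triangle LJE ⇒ Q = (34/135, 106/135)
5. M is the centroid of triangle LDQ ⇒ M = (34/405, 241/405)
line TM meets DQ at N = (1462/6939, 5692/6939)
M = T + t·(N−T) with t = 257/240, so TM:MN = 257/240:-17/240

TM:MN = -257/17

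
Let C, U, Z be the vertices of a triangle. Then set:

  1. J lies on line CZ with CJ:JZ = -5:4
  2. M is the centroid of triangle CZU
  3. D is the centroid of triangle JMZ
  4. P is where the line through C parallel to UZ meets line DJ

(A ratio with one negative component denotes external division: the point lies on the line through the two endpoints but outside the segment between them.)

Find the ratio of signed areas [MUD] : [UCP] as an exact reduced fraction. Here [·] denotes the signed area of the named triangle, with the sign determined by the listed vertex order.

[MUD]:[UCP] = 50/9

Assign C = (0, 0), U = (1, 0), Z = (0, 1) — the answer is frame-independent, so this choice is without loss of generality.
1. J lies on line CZ with CJ:JZ = -5:4 ⇒ J = (0, 5)
2. M is the centroid of triangle CZU ⇒ M = (1/3, 1/3)
3. D is the centroid of triangle JMZ ⇒ D = (1/9, 19/9)
4. P is where the line through C parallel to UZ meets line DJ ⇒ P = (1/5, -1/5)
2·[MUD] = 10/9, 2·[UCP] = 1/5
[MUD]:[UCP] = 10/9:1/5 = 50/9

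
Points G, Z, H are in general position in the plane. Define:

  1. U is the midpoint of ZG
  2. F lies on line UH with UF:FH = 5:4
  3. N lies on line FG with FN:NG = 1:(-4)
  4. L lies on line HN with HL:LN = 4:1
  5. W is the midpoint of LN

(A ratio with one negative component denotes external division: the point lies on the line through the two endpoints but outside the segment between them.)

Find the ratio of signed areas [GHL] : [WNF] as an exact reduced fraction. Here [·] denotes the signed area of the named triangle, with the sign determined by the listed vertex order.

[GHL]:[WNF] = 32

Work in coordinates with G = (0, 0), Z = (1, 0), H = (0, 1).
1. U is the midpoint of ZG ⇒ U = (1/2, 0)
2. F lies on line UH with UF:FH = 5:4 ⇒ F = (2/9, 5/9)
3. N lies on line FG with FN:NG = 1:(-4) ⇒ N = (8/27, 20/27)
4. L lies on line HN with HL:LN = 4:1 ⇒ L = (32/135, 107/135)
5. W is the midpoint of LN ⇒ W = (4/15, 23/30)
2·[GHL] = -32/135, 2·[WNF] = -1/135
[GHL]:[WNF] = -32/135:-1/135 = 32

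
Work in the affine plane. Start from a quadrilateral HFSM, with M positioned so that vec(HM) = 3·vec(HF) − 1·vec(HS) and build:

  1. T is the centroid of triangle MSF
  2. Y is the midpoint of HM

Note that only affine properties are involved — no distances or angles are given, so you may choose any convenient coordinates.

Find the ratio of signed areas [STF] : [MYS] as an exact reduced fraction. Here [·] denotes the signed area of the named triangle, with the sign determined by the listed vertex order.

Choose coordinates H = (0, 0), F = (1, 0), S = (0, 1), M = (3, -1).
1. T is the centroid of triangle MSF ⇒ T = (4/3, 0)
2. Y is the midpoint of HM ⇒ Y = (3/2, -1/2)
2·[STF] = -1/3, 2·[MYS] = -3/2
[STF]:[MYS] = -1/3:-3/2 = 2/9

[STF]:[MYS] = 2/9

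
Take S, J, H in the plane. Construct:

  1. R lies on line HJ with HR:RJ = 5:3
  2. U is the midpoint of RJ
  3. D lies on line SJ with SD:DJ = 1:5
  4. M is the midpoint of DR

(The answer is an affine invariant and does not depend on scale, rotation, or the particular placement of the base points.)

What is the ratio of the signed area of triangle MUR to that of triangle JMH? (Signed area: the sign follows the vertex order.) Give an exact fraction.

Set S = (0, 0), J = (1, 0), H = (0, 1); any affine frame gives the same invariant.
1. R lies on line HJ with HR:RJ = 5:3 ⇒ R = (5/8, 3/8)
2. U is the midpoint of RJ ⇒ U = (13/16, 3/16)
3. D lies on line SJ with SD:DJ = 1:5 ⇒ D = (1/6, 0)
4. M is the midpoint of DR ⇒ M = (19/48, 3/16)
2·[MUR] = 5/64, 2·[JMH] = -5/12
[MUR]:[JMH] = 5/64:-5/12 = -3/16

[MUR]:[JMH] = -3/16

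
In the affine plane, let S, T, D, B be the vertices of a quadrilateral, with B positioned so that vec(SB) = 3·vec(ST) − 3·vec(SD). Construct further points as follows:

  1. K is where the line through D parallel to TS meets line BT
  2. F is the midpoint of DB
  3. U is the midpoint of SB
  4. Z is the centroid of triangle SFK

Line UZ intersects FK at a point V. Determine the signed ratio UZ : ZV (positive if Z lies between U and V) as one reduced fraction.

Work in coordinates with S = (0, 0), T = (1, 0), D = (0, 1), B = (3, -3).
1. K is where the line through D parallel to TS meets line BT ⇒ K = (1/3, 1)
2. F is the midpoint of DB ⇒ F = (3/2, -1)
3. U is the midpoint of SB ⇒ U = (3/2, -3/2)
4. Z is the centroid of triangle SFK ⇒ Z = (11/18, 0)
line UZ meets FK at V = (121/6, -33)
Z = U + t·(V−U) with t = -1/21, so UZ:ZV = -1/21:22/21

UZ:ZV = -1/22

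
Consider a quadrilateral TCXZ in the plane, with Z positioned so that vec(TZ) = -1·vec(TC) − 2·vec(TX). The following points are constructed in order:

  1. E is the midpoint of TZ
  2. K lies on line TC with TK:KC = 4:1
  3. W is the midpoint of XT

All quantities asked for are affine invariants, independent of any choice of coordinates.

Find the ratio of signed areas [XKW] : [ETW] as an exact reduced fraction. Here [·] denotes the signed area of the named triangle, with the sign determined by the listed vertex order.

[XKW]:[ETW] = -8/5

Assign T = (0, 0), C = (1, 0), X = (0, 1), Z = (-1, -2) — the answer is frame-independent, so this choice is without loss of generality.
1. E is the midpoint of TZ ⇒ E = (-1/2, -1)
2. K lies on line TC with TK:KC = 4:1 ⇒ K = (4/5, 0)
3. W is the midpoint of XT ⇒ W = (0, 1/2)
2·[XKW] = -2/5, 2·[ETW] = 1/4
[XKW]:[ETW] = -2/5:1/4 = -8/5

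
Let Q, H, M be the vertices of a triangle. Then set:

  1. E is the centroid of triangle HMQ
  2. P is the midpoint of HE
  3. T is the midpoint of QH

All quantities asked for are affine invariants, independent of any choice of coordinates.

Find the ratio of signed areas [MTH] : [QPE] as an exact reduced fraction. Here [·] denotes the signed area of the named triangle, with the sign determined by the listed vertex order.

[MTH]:[QPE] = 3

Work in coordinates with Q = (0, 0), H = (1, 0), M = (0, 1).
1. E is the centroid of triangle HMQ ⇒ E = (1/3, 1/3)
2. P is the midpoint of HE ⇒ P = (2/3, 1/6)
3. T is the midpoint of QH ⇒ T = (1/2, 0)
2·[MTH] = 1/2, 2·[QPE] = 1/6
[MTH]:[QPE] = 1/2:1/6 = 3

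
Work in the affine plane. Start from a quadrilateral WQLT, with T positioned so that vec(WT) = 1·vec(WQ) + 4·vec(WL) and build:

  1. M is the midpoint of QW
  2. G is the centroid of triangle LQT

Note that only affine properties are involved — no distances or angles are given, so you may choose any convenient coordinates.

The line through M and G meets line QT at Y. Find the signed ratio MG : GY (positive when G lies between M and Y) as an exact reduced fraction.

MG:GY = 1/2

Set W = (0, 0), Q = (1, 0), L = (0, 1), T = (1, 4); any affine frame gives the same invariant.
1. M is the midpoint of QW ⇒ M = (1/2, 0)
2. G is the centroid of triangle LQT ⇒ G = (2/3, 5/3)
line MG meets QT at Y = (1, 5)
G = M + t·(Y−M) with t = 1/3, so MG:GY = 1/3:2/3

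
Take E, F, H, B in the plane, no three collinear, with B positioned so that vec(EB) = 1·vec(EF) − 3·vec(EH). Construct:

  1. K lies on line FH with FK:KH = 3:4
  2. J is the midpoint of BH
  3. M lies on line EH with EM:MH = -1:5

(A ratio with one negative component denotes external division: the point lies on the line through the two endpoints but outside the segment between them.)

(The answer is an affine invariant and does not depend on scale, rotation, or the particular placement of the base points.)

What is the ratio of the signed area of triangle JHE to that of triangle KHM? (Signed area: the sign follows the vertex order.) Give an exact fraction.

Work in coordinates with E = (0, 0), F = (1, 0), H = (0, 1), B = (1, -3).
1. K lies on line FH with FK:KH = 3:4 ⇒ K = (4/7, 3/7)
2. J is the midpoint of BH ⇒ J = (1/2, -1)
3. M lies on line EH with EM:MH = -1:5 ⇒ M = (0, -1/4)
2·[JHE] = 1/2, 2·[KHM] = 5/7
[JHE]:[KHM] = 1/2:5/7 = 7/10

[JHE]:[KHM] = 7/10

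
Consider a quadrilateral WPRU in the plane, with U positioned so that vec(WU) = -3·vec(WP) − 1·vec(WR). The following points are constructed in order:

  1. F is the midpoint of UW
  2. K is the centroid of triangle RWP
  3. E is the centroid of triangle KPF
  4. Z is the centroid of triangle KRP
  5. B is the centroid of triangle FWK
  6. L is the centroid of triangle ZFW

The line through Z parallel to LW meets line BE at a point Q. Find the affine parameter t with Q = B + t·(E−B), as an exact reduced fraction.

t = -26

Choose coordinates W = (0, 0), P = (1, 0), R = (0, 1), U = (-3, -1).
1. F is the midpoint of UW ⇒ F = (-3/2, -1/2)
2. K is the centroid of triangle RWP ⇒ K = (1/3, 1/3)
3. E is the centroid of triangle KPF ⇒ E = (-1/18, -1/18)
4. Z is the centroid of triangle KRP ⇒ Z = (4/9, 4/9)
5. B is the centroid of triangle FWK ⇒ B = (-7/18, -1/18)
6. L is the centroid of triangle ZFW ⇒ L = (-19/54, -1/54)
through Z parallel to LW: direction (19/54, 1/54); meets BE at Q = (-163/18, -1/18)
Q = B + t·(E−B) with t = -26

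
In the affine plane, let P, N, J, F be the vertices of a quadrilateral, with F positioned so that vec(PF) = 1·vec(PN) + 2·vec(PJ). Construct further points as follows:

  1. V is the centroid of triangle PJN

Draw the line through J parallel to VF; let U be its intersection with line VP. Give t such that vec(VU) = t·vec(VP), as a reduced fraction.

t = 3

Assign P = (0, 0), N = (1, 0), J = (0, 1), F = (1, 2) — the answer is frame-independent, so this choice is without loss of generality.
1. V is the centroid of triangle PJN ⇒ V = (1/3, 1/3)
through J parallel to VF: direction (2/3, 5/3); meets VP at U = (-2/3, -2/3)
U = V + t·(P−V) with t = 3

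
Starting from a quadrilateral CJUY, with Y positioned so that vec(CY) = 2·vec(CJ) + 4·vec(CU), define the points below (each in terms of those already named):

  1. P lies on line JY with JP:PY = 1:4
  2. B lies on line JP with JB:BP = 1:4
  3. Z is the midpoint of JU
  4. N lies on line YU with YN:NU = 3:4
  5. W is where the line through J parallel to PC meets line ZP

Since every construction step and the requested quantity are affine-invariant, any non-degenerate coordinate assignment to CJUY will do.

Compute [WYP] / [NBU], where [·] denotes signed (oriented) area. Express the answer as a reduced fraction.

[WYP]:[NBU] = -35/12

Choose coordinates C = (0, 0), J = (1, 0), U = (0, 1), Y = (2, 4).
1. P lies on line JY with JP:PY = 1:4 ⇒ P = (6/5, 4/5)
2. B lies on line JP with JB:BP = 1:4 ⇒ B = (26/25, 4/25)
3. Z is the midpoint of JU ⇒ Z = (1/2, 1/2)
4. N lies on line YU with YN:NU = 3:4 ⇒ N = (8/7, 19/7)
5. W is where the line through J parallel to PC meets line ZP ⇒ W = (4, 2)
2·[WYP] = 8, 2·[NBU] = -96/35
[WYP]:[NBU] = 8:-96/35 = -35/12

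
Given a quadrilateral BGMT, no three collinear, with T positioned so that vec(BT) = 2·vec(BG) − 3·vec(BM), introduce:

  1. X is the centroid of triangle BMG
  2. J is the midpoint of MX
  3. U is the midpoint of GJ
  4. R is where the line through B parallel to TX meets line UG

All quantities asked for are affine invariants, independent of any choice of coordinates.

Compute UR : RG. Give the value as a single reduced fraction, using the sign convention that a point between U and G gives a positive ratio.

UR:RG = -3/4

Choose coordinates B = (0, 0), G = (1, 0), M = (0, 1), T = (2, -3).
1. X is the centroid of triangle BMG ⇒ X = (1/3, 1/3)
2. J is the midpoint of MX ⇒ J = (1/6, 2/3)
3. U is the midpoint of GJ ⇒ U = (7/12, 1/3)
4. R is where the line through B parallel to TX meets line UG ⇒ R = (-2/3, 4/3)
R = U + t·(G−U) with t = -3, so UR:RG = t:(1−t) = -3:4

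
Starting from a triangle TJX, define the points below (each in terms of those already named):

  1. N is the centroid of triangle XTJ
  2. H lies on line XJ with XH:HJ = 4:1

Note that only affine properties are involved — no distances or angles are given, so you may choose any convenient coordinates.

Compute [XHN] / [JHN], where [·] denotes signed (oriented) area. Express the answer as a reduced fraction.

[XHN]:[JHN] = -4

Work in coordinates with T = (0, 0), J = (1, 0), X = (0, 1).
1. N is the centroid of triangle XTJ ⇒ N = (1/3, 1/3)
2. H lies on line XJ with XH:HJ = 4:1 ⇒ H = (4/5, 1/5)
2·[XHN] = -4/15, 2·[JHN] = 1/15
[XHN]:[JHN] = -4/15:1/15 = -4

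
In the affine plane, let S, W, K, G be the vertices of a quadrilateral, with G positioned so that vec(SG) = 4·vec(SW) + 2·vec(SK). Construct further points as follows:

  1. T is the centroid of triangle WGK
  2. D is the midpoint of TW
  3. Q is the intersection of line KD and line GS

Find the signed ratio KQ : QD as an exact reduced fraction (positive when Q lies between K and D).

KQ:QD = 6

Work in coordinates with S = (0, 0), W = (1, 0), K = (0, 1), G = (4, 2).
1. T is the centroid of triangle WGK ⇒ T = (5/3, 1)
2. D is the midpoint of TW ⇒ D = (4/3, 1/2)
3. Q is the intersection of line KD and line GS ⇒ Q = (8/7, 4/7)
Q = K + t·(D−K) with t = 6/7, so KQ:QD = t:(1−t) = 6/7:1/7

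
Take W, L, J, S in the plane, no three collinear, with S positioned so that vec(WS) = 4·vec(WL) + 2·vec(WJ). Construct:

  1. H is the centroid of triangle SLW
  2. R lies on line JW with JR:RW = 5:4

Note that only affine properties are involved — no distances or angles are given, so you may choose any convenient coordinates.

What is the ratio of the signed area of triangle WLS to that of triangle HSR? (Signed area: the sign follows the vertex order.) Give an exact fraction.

[WLS]:[HSR] = 27/23

Set W = (0, 0), L = (1, 0), J = (0, 1), S = (4, 2); any affine frame gives the same invariant.
1. H is the centroid of triangle SLW ⇒ H = (5/3, 2/3)
2. R lies on line JW with JR:RW = 5:4 ⇒ R = (0, 4/9)
2·[WLS] = 2, 2·[HSR] = 46/27
[WLS]:[HSR] = 2:46/27 = 27/23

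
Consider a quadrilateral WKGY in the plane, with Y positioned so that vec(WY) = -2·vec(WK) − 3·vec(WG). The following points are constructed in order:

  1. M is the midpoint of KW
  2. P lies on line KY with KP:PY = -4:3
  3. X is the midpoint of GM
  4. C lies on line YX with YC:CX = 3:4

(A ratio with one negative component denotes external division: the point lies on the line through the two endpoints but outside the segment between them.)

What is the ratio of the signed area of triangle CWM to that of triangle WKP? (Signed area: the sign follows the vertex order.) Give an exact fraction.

[CWM]:[WKP] = 1/16

Choose coordinates W = (0, 0), K = (1, 0), G = (0, 1), Y = (-2, -3).
1. M is the midpoint of KW ⇒ M = (1/2, 0)
2. P lies on line KY with KP:PY = -4:3 ⇒ P = (-11, -12)
3. X is the midpoint of GM ⇒ X = (1/4, 1/2)
4. C lies on line YX with YC:CX = 3:4 ⇒ C = (-29/28, -3/2)
2·[CWM] = -3/4, 2·[WKP] = -12
[CWM]:[WKP] = -3/4:-12 = 1/16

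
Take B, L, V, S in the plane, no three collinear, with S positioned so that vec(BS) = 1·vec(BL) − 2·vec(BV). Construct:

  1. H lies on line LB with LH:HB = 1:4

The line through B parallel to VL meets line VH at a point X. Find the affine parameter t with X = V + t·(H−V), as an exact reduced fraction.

Work in coordinates with B = (0, 0), L = (1, 0), V = (0, 1), S = (1, -2).
1. H lies on line LB with LH:HB = 1:4 ⇒ H = (4/5, 0)
through B parallel to VL: direction (1, -1); meets VH at X = (4, -4)
X = V + t·(H−V) with t = 5

t = 5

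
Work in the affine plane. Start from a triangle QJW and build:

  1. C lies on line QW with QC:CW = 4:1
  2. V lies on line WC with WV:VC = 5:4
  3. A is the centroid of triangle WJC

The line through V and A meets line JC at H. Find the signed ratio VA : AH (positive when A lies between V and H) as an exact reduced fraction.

VA:AH = 1/3

Assign Q = (0, 0), J = (1, 0), W = (0, 1) — the answer is frame-independent, so this choice is without loss of generality.
1. C lies on line QW with QC:CW = 4:1 ⇒ C = (0, 4/5)
2. V lies on line WC with WV:VC = 5:4 ⇒ V = (0, 8/9)
3. A is the centroid of triangle WJC ⇒ A = (1/3, 3/5)
line VA meets JC at H = (4/3, -4/15)
A = V + t·(H−V) with t = 1/4, so VA:AH = 1/4:3/4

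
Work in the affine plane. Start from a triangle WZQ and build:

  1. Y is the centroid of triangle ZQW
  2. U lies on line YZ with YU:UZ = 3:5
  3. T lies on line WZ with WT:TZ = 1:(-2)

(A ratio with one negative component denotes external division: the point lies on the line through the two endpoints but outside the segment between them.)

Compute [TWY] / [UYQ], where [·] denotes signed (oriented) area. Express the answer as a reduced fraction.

Choose coordinates W = (0, 0), Z = (1, 0), Q = (0, 1).
1. Y is the centroid of triangle ZQW ⇒ Y = (1/3, 1/3)
2. U lies on line YZ with YU:UZ = 3:5 ⇒ U = (7/12, 5/24)
3. T lies on line WZ with WT:TZ = 1:(-2) ⇒ T = (-1, 0)
2·[TWY] = 1/3, 2·[UYQ] = -1/8
[TWY]:[UYQ] = 1/3:-1/8 = -8/3

[TWY]:[UYQ] = -8/3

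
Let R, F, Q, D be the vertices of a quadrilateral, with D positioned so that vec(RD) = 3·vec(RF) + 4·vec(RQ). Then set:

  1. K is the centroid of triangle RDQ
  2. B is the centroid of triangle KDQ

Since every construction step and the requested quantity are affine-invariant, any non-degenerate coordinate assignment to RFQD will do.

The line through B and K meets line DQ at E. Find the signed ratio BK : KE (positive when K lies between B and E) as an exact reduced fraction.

BK:KE = -2/3

Work in coordinates with R = (0, 0), F = (1, 0), Q = (0, 1), D = (3, 4).
1. K is the centroid of triangle RDQ ⇒ K = (1, 5/3)
2. B is the centroid of triangle KDQ ⇒ B = (4/3, 20/9)
line BK meets DQ at E = (3/2, 5/2)
K = B + t·(E−B) with t = -2, so BK:KE = -2:3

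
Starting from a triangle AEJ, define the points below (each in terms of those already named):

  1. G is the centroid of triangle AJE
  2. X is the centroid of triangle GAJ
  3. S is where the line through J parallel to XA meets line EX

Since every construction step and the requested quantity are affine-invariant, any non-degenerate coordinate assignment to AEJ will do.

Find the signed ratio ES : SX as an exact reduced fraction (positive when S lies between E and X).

ES:SX = -5

Set A = (0, 0), E = (1, 0), J = (0, 1); any affine frame gives the same invariant.
1. G is the centroid of triangle AJE ⇒ G = (1/3, 1/3)
2. X is the centroid of triangle GAJ ⇒ X = (1/9, 4/9)
3. S is where the line through J parallel to XA meets line EX ⇒ S = (-1/9, 5/9)
S = E + t·(X−E) with t = 5/4, so ES:SX = t:(1−t) = 5/4:-1/4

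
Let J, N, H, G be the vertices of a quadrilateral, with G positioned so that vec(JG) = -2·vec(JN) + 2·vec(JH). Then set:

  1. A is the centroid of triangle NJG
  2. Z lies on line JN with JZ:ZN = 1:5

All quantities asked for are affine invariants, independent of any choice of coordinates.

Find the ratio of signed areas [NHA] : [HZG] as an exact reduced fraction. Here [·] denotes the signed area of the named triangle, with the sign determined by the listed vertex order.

Choose coordinates J = (0, 0), N = (1, 0), H = (0, 1), G = (-2, 2).
1. A is the centroid of triangle NJG ⇒ A = (-1/3, 2/3)
2. Z lies on line JN with JZ:ZN = 1:5 ⇒ Z = (1/6, 0)
2·[NHA] = 2/3, 2·[HZG] = -11/6
[NHA]:[HZG] = 2/3:-11/6 = -4/11

[NHA]:[HZG] = -4/11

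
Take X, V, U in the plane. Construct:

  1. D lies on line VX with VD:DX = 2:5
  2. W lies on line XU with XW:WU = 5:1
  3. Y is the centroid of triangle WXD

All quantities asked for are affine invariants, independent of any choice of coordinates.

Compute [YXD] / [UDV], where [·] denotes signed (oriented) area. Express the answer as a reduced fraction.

Set X = (0, 0), V = (1, 0), U = (0, 1); any affine frame gives the same invariant.
1. D lies on line VX with VD:DX = 2:5 ⇒ D = (5/7, 0)
2. W lies on line XU with XW:WU = 5:1 ⇒ W = (0, 5/6)
3. Y is the centroid of triangle WXD ⇒ Y = (5/21, 5/18)
2·[YXD] = 25/126, 2·[UDV] = 2/7
[YXD]:[UDV] = 25/126:2/7 = 25/36

[YXD]:[UDV] = 25/36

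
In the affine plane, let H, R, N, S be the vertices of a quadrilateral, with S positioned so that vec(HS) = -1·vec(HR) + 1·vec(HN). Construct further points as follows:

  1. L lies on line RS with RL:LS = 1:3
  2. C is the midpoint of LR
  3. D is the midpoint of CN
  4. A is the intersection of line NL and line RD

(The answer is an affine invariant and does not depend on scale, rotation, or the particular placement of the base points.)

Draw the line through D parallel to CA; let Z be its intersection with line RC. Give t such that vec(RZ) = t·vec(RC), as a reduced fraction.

t = 3/4

Assign H = (0, 0), R = (1, 0), N = (0, 1), S = (-1, 1) — the answer is frame-independent, so this choice is without loss of generality.
1. L lies on line RS with RL:LS = 1:3 ⇒ L = (1/2, 1/4)
2. C is the midpoint of LR ⇒ C = (3/4, 1/8)
3. D is the midpoint of CN ⇒ D = (3/8, 9/16)
4. A is the intersection of line NL and line RD ⇒ A = (1/6, 3/4)
through D parallel to CA: direction (-7/12, 5/8); meets RC at Z = (13/16, 3/32)
Z = R + t·(C−R) with t = 3/4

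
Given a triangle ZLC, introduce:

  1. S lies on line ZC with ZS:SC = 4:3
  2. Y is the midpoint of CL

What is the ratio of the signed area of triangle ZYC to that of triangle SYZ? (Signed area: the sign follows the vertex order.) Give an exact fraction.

Choose coordinates Z = (0, 0), L = (1, 0), C = (0, 1).
1. S lies on line ZC with ZS:SC = 4:3 ⇒ S = (0, 4/7)
2. Y is the midpoint of CL ⇒ Y = (1/2, 1/2)
2·[ZYC] = 1/2, 2·[SYZ] = -2/7
[ZYC]:[SYZ] = 1/2:-2/7 = -7/4

[ZYC]:[SYZ] = -7/4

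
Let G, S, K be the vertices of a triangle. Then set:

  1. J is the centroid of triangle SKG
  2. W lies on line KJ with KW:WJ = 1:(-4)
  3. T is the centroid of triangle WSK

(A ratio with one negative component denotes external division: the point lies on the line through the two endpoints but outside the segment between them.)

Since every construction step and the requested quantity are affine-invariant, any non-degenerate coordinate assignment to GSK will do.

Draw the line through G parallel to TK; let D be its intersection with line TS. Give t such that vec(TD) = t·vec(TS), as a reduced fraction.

t = 8

Choose coordinates G = (0, 0), S = (1, 0), K = (0, 1).
1. J is the centroid of triangle SKG ⇒ J = (1/3, 1/3)
2. W lies on line KJ with KW:WJ = 1:(-4) ⇒ W = (-1/9, 11/9)
3. T is the centroid of triangle WSK ⇒ T = (8/27, 20/27)
through G parallel to TK: direction (-8/27, 7/27); meets TS at D = (160/27, -140/27)
D = T + t·(S−T) with t = 8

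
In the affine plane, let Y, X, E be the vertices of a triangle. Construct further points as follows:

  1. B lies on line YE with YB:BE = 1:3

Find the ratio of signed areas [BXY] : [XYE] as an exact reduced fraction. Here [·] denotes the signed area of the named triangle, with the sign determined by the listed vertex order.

[BXY]:[XYE] = 1/4

Set Y = (0, 0), X = (1, 0), E = (0, 1); any affine frame gives the same invariant.
1. B lies on line YE with YB:BE = 1:3 ⇒ B = (0, 1/4)
2·[BXY] = -1/4, 2·[XYE] = -1
[BXY]:[XYE] = -1/4:-1 = 1/4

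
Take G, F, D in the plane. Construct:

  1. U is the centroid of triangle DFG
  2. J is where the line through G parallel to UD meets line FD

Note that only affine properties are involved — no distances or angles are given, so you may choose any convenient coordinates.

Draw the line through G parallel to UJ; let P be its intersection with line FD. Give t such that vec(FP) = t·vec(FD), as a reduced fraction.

t = 5

Assign G = (0, 0), F = (1, 0), D = (0, 1) — the answer is frame-independent, so this choice is without loss of generality.
1. U is the centroid of triangle DFG ⇒ U = (1/3, 1/3)
2. J is where the line through G parallel to UD meets line FD ⇒ J = (-1, 2)
through G parallel to UJ: direction (-4/3, 5/3); meets FD at P = (-4, 5)
P = F + t·(D−F) with t = 5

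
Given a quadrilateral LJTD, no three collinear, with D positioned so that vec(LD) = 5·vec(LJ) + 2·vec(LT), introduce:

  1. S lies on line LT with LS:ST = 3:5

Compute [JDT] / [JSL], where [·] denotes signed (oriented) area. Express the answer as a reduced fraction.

[JDT]:[JSL] = 16

Work in coordinates with L = (0, 0), J = (1, 0), T = (0, 1), D = (5, 2).
1. S lies on line LT with LS:ST = 3:5 ⇒ S = (0, 3/8)
2·[JDT] = 6, 2·[JSL] = 3/8
[JDT]:[JSL] = 6:3/8 = 16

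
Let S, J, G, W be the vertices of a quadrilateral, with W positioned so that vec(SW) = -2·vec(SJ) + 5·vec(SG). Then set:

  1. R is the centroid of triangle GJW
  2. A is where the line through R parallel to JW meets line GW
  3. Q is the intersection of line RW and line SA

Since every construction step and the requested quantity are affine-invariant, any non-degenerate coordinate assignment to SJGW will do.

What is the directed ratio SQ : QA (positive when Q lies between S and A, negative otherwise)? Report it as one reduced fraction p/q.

SQ:QA = -21/2

Choose coordinates S = (0, 0), J = (1, 0), G = (0, 1), W = (-2, 5).
1. R is the centroid of triangle GJW ⇒ R = (-1/3, 2)
2. A is where the line through R parallel to JW meets line GW ⇒ A = (-4/3, 11/3)
3. Q is the intersection of line RW and line SA ⇒ Q = (-28/19, 77/19)
Q = S + t·(A−S) with t = 21/19, so SQ:QA = t:(1−t) = 21/19:-2/19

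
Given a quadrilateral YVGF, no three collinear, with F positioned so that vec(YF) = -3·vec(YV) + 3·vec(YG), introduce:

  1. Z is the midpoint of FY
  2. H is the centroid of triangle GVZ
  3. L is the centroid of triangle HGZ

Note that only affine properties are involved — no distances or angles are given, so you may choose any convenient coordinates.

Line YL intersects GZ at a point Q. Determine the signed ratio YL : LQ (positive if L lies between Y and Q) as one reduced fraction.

YL:LQ = 25/2

Assign Y = (0, 0), V = (1, 0), G = (0, 1), F = (-3, 3) — the answer is frame-independent, so this choice is without loss of generality.
1. Z is the midpoint of FY ⇒ Z = (-3/2, 3/2)
2. H is the centroid of triangle GVZ ⇒ H = (-1/6, 5/6)
3. L is the centroid of triangle HGZ ⇒ L = (-5/9, 10/9)
line YL meets GZ at Q = (-3/5, 6/5)
L = Y + t·(Q−Y) with t = 25/27, so YL:LQ = 25/27:2/27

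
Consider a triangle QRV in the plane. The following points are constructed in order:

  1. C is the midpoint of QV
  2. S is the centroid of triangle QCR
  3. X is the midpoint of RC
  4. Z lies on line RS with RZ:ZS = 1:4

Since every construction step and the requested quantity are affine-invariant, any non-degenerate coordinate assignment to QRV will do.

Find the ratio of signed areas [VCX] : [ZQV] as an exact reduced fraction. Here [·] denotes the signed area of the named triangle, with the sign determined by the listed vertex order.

Assign Q = (0, 0), R = (1, 0), V = (0, 1) — the answer is frame-independent, so this choice is without loss of generality.
1. C is the midpoint of QV ⇒ C = (0, 1/2)
2. S is the centroid of triangle QCR ⇒ S = (1/3, 1/6)
3. X is the midpoint of RC ⇒ X = (1/2, 1/4)
4. Z lies on line RS with RZ:ZS = 1:4 ⇒ Z = (13/15, 1/30)
2·[VCX] = 1/4, 2·[ZQV] = -13/15
[VCX]:[ZQV] = 1/4:-13/15 = -15/52

[VCX]:[ZQV] = -15/52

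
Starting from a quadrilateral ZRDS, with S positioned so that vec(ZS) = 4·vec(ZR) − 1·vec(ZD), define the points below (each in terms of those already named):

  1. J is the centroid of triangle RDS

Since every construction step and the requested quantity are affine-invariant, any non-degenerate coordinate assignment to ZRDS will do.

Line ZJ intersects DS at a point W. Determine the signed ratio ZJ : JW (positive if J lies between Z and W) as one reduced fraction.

Choose coordinates Z = (0, 0), R = (1, 0), D = (0, 1), S = (4, -1).
1. J is the centroid of triangle RDS ⇒ J = (5/3, 0)
line ZJ meets DS at W = (2, 0)
J = Z + t·(W−Z) with t = 5/6, so ZJ:JW = 5/6:1/6

ZJ:JW = 5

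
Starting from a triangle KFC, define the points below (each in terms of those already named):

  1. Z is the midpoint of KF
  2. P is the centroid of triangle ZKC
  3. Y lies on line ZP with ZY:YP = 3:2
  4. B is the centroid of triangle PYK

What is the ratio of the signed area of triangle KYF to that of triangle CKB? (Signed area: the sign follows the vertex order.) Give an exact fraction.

Choose coordinates K = (0, 0), F = (1, 0), C = (0, 1).
1. Z is the midpoint of KF ⇒ Z = (1/2, 0)
2. P is the centroid of triangle ZKC ⇒ P = (1/6, 1/3)
3. Y lies on line ZP with ZY:YP = 3:2 ⇒ Y = (3/10, 1/5)
4. B is the centroid of triangle PYK ⇒ B = (7/45, 8/45)
2·[KYF] = -1/5, 2·[CKB] = 7/45
[KYF]:[CKB] = -1/5:7/45 = -9/7

[KYF]:[CKB] = -9/7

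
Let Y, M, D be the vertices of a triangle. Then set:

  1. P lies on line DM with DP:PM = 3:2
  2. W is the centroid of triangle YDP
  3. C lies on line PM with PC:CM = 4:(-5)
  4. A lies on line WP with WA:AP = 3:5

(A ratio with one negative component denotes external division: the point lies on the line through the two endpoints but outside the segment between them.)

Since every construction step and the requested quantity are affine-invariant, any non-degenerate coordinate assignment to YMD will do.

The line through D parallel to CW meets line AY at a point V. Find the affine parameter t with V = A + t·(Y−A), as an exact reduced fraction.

Choose coordinates Y = (0, 0), M = (1, 0), D = (0, 1).
1. P lies on line DM with DP:PM = 3:2 ⇒ P = (3/5, 2/5)
2. W is the centroid of triangle YDP ⇒ W = (1/5, 7/15)
3. C lies on line PM with PC:CM = 4:(-5) ⇒ C = (-1, 2)
4. A lies on line WP with WA:AP = 3:5 ⇒ A = (7/20, 53/120)
through D parallel to CW: direction (6/5, -23/15); meets AY at V = (63/160, 159/320)
V = A + t·(Y−A) with t = -1/8

t = -1/8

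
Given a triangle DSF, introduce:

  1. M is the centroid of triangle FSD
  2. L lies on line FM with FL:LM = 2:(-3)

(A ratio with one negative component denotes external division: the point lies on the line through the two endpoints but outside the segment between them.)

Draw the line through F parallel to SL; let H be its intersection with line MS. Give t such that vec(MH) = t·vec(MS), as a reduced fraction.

t = 1/3

Set D = (0, 0), S = (1, 0), F = (0, 1); any affine frame gives the same invariant.
1. M is the centroid of triangle FSD ⇒ M = (1/3, 1/3)
2. L lies on line FM with FL:LM = 2:(-3) ⇒ L = (-2/3, 7/3)
through F parallel to SL: direction (-5/3, 7/3); meets MS at H = (5/9, 2/9)
H = M + t·(S−M) with t = 1/3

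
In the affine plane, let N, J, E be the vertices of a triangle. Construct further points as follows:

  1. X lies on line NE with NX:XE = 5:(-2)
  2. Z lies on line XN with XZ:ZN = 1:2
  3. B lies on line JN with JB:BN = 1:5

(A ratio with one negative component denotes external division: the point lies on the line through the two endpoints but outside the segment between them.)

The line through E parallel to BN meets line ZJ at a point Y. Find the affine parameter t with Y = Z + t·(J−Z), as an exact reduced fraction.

Assign N = (0, 0), J = (1, 0), E = (0, 1) — the answer is frame-independent, so this choice is without loss of generality.
1. X lies on line NE with NX:XE = 5:(-2) ⇒ X = (0, 5/3)
2. Z lies on line XN with XZ:ZN = 1:2 ⇒ Z = (0, 10/9)
3. B lies on line JN with JB:BN = 1:5 ⇒ B = (5/6, 0)
through E parallel to BN: direction (-5/6, 0); meets ZJ at Y = (1/10, 1)
Y = Z + t·(J−Z) with t = 1/10

t = 1/10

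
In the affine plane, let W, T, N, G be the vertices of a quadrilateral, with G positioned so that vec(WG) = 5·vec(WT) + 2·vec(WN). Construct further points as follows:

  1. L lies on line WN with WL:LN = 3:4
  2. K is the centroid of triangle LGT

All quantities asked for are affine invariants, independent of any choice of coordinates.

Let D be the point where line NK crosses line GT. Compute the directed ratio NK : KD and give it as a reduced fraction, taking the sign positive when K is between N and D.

Work in coordinates with W = (0, 0), T = (1, 0), N = (0, 1), G = (5, 2).
1. L lies on line WN with WL:LN = 3:4 ⇒ L = (0, 3/7)
2. K is the centroid of triangle LGT ⇒ K = (2, 17/21)
line NK meets GT at D = (63/25, 19/25)
K = N + t·(D−N) with t = 50/63, so NK:KD = 50/63:13/63

NK:KD = 50/13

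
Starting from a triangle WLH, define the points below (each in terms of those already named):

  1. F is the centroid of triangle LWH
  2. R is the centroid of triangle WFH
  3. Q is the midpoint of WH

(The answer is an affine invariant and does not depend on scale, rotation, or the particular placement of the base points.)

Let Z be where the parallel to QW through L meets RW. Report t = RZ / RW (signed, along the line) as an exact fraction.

Assign W = (0, 0), L = (1, 0), H = (0, 1) — the answer is frame-independent, so this choice is without loss of generality.
1. F is the centroid of triangle LWH ⇒ F = (1/3, 1/3)
2. R is the centroid of triangle WFH ⇒ R = (1/9, 4/9)
3. Q is the midpoint of WH ⇒ Q = (0, 1/2)
through L parallel to QW: direction (0, -1/2); meets RW at Z = (1, 4)
Z = R + t·(W−R) with t = -8

t = -8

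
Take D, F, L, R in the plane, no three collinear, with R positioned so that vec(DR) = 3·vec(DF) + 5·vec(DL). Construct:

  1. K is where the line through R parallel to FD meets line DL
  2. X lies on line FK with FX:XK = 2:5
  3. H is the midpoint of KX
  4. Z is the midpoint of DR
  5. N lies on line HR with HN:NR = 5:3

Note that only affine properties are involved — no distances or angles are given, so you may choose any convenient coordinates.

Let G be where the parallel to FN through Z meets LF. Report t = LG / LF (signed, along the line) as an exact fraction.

Assign D = (0, 0), F = (1, 0), L = (0, 1), R = (3, 5) — the answer is frame-independent, so this choice is without loss of generality.
1. K is where the line through R parallel to FD meets line DL ⇒ K = (0, 5)
2. X lies on line FK with FX:XK = 2:5 ⇒ X = (5/7, 10/7)
3. H is the midpoint of KX ⇒ H = (5/14, 45/14)
4. Z is the midpoint of DR ⇒ Z = (3/2, 5/2)
5. N lies on line HR with HN:NR = 5:3 ⇒ N = (225/112, 485/112)
through Z parallel to FN: direction (113/112, 485/112); meets LF at G = (279/299, 20/299)
G = L + t·(F−L) with t = 279/299

t = 279/299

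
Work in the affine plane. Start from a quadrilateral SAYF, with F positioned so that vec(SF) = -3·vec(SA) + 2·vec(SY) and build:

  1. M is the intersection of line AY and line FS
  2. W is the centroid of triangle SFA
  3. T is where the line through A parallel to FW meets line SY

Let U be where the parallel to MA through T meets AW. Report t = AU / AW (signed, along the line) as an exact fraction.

t = 3/7

Choose coordinates S = (0, 0), A = (1, 0), Y = (0, 1), F = (-3, 2).
1. M is the intersection of line AY and line FS ⇒ M = (3, -2)
2. W is the centroid of triangle SFA ⇒ W = (-2/3, 2/3)
3. T is where the line through A parallel to FW meets line SY ⇒ T = (0, 4/7)
through T parallel to MA: direction (-2, 2); meets AW at U = (2/7, 2/7)
U = A + t·(W−A) with t = 3/7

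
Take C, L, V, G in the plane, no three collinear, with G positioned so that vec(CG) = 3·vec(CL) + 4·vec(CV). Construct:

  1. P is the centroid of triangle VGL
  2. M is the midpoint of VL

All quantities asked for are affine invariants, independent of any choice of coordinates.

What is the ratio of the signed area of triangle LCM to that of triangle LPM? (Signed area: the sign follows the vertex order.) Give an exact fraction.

[LCM]:[LPM] = -1/2

Work in coordinates with C = (0, 0), L = (1, 0), V = (0, 1), G = (3, 4).
1. P is the centroid of triangle VGL ⇒ P = (4/3, 5/3)
2. M is the midpoint of VL ⇒ M = (1/2, 1/2)
2·[LCM] = -1/2, 2·[LPM] = 1
[LCM]:[LPM] = -1/2:1 = -1/2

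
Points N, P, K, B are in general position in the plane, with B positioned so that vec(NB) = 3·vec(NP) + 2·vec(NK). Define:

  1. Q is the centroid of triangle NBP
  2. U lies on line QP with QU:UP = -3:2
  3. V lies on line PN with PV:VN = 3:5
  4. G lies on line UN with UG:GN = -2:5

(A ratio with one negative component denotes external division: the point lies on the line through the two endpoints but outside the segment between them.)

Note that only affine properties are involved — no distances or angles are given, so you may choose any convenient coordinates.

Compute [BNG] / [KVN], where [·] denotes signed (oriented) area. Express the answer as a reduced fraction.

[BNG]:[KVN] = -112/9

Choose coordinates N = (0, 0), P = (1, 0), K = (0, 1), B = (3, 2).
1. Q is the centroid of triangle NBP ⇒ Q = (4/3, 2/3)
2. U lies on line QP with QU:UP = -3:2 ⇒ U = (1/3, -4/3)
3. V lies on line PN with PV:VN = 3:5 ⇒ V = (5/8, 0)
4. G lies on line UN with UG:GN = -2:5 ⇒ G = (5/9, -20/9)
2·[BNG] = 70/9, 2·[KVN] = -5/8
[BNG]:[KVN] = 70/9:-5/8 = -112/9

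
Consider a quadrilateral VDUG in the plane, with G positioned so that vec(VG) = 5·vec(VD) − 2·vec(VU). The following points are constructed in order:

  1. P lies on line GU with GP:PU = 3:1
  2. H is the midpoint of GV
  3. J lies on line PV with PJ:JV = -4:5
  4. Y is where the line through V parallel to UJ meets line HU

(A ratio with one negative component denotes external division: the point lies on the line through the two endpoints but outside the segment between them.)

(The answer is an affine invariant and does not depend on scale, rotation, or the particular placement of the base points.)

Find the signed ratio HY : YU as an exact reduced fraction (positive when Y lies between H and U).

Choose coordinates V = (0, 0), D = (1, 0), U = (0, 1), G = (5, -2).
1. P lies on line GU with GP:PU = 3:1 ⇒ P = (5/4, 1/4)
2. H is the midpoint of GV ⇒ H = (5/2, -1)
3. J lies on line PV with PJ:JV = -4:5 ⇒ J = (25/4, 5/4)
4. Y is where the line through V parallel to UJ meets line HU ⇒ Y = (25/21, 1/21)
Y = H + t·(U−H) with t = 11/21, so HY:YU = t:(1−t) = 11/21:10/21

HY:YU = 11/10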